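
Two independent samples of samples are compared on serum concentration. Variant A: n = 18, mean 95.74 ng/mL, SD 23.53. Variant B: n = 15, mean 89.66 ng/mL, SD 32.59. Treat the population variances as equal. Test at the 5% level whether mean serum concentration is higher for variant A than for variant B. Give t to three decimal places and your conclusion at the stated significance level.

t = 0.621; fail to reject H0

Let group 1 = variant A, group 2 = variant B. H0: μ_1 = μ_2; H1: μ_1 > μ_2 (two-sample pooled-variance t-test, right-tailed).
s_p² = [(18−1)·23.53² + (15−1)·32.59²]/(18+15−2) = 783.282
t = (95.74 − 89.66)/√[783.282·(1/18 + 1/15)] = 0.621
df = n₁ + n₂ − 2 = 31
p-value = P(T ≥ 0.621) ≈ 0.2694
Since p ≈ 0.2694 > α = 0.05, fail to reject H0; the data do not provide sufficient evidence against H0.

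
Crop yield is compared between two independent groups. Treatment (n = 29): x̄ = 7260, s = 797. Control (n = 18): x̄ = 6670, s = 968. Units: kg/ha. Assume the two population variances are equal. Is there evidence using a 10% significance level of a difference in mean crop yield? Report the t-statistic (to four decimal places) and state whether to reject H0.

t = 2.2716; reject H0

Let group 1 = treatment, group 2 = control. H0: μ_1 = μ_2; H1: μ_1 ≠ μ_2 (two-sample pooled-variance t-test, two-sided).
s_p² = [(29−1)·797² + (18−1)·968²]/(29+18−2) = 749228
t = (7260 − 6670)/√[749228·(1/29 + 1/18)] = 2.2716
df = n₁ + n₂ − 2 = 45
Two-sided p-value ≈ 0.0279
Since p ≈ 0.0279 < α = 0.1, reject H0; the data support H1.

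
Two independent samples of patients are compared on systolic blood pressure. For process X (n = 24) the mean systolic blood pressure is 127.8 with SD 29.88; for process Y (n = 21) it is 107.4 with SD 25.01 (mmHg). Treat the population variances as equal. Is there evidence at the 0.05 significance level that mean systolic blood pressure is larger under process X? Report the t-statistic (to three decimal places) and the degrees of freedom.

Let group 1 = process X, group 2 = process Y. H0: μ_1 = μ_2; H1: μ_1 > μ_2 (two-sample pooled-variance t-test, right-tailed).
s_p² = [(24−1)·29.88² + (21−1)·25.01²]/(24+21−2) = 768.482
t = (127.8 − 107.4)/√[768.482·(1/24 + 1/21)] = 2.463
df = n₁ + n₂ − 2 = 43
p-value = P(T ≥ 2.463) ≈ 0.009
Since p ≈ 0.009 < α = 0.05, reject H0; the evidence is statistically significant.

t = 2.463, df = 43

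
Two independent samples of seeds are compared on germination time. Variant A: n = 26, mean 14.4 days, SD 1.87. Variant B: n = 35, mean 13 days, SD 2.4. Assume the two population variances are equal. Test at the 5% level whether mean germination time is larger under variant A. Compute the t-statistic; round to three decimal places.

Let group 1 = variant A, group 2 = variant B. H0: μ_1 = μ_2; H1: μ_1 > μ_2 (two-sample pooled-variance t-test, right-tailed).
s_p² = [(26−1)·1.87² + (35−1)·2.4²]/(26+35−2) = 4.80106
t = (14.4 − 13)/√[4.80106·(1/26 + 1/35)] = 2.468
df = n₁ + n₂ − 2 = 59
p-value = P(T ≥ 2.468) ≈ 0.0083
Since p ≈ 0.0083 < α = 0.05, reject H0; the evidence is statistically significant.

2.468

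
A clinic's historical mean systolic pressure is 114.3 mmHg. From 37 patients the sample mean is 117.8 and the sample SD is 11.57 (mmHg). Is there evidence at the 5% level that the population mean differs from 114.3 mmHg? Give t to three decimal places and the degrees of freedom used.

H0: μ = 114.3; H1: μ ≠ 114.3 (one-sample t-test, two-sided).
t = (x̄ − μ₀)/(s/√n) = (117.8 − 114.3)/(11.57/√37) = 1.840
df = n − 1 = 36
Two-sided p-value ≈ 0.074
Since p ≈ 0.074 > α = 0.05, fail to reject H0; the evidence is not statistically significant.

t = 1.840, df = 36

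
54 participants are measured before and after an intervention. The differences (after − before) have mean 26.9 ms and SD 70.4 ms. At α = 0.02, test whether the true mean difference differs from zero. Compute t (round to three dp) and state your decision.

t = 2.808; reject H0

H0: μ_d = 0; H1: μ_d ≠ 0 (paired t-test on the differences, two-sided).
t = d̄/(s_d/√n) = 26.9/(70.4/√54) = 2.808
df = n − 1 = 53
Two-sided p-value ≈ 0.0070
Since p ≈ 0.0070 < α = 0.02, reject H0; the data support H1.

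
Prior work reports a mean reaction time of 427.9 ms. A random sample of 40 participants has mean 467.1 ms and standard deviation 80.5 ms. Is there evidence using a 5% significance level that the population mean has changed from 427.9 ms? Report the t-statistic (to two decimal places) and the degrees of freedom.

t = 3.08, df = 39

H0: μ = 427.9; H1: μ ≠ 427.9 (one-sample t-test, two-sided).
t = (x̄ − μ₀)/(s/√n) = (467.1 − 427.9)/(80.5/√40) = 3.08
df = n − 1 = 39
Two-sided p-value ≈ 0.004
Since p ≈ 0.004 < α = 0.05, reject H0; the data support H1.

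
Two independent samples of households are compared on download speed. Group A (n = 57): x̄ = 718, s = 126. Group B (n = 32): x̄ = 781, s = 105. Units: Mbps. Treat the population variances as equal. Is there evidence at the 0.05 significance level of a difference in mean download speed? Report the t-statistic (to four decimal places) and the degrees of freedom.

t = -2.3978, df = 87

Let group 1 = group A, group 2 = group B. H0: μ_1 = μ_2; H1: μ_1 ≠ μ_2 (two-sample pooled-variance t-test, two-sided).
s_p² = [(57−1)·126² + (32−1)·105²]/(57+32−2) = 14147.5
t = (718 − 781)/√[14147.5·(1/57 + 1/32)] = -2.3978
df = n₁ + n₂ − 2 = 87
Two-sided p-value ≈ 0.019
Since p ≈ 0.019 < α = 0.05, reject H0; the evidence is statistically significant.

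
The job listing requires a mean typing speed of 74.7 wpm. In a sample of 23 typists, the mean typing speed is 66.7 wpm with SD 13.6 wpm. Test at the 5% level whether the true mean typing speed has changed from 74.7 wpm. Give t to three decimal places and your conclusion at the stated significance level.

H0: μ = 74.7; H1: μ ≠ 74.7 (one-sample t-test, two-sided).
t = (x̄ − μ₀)/(s/√n) = (66.7 − 74.7)/(13.6/√23) = -2.821
df = n − 1 = 22
Two-sided p-value ≈ 0.0099
Since p ≈ 0.0099 < α = 0.05, reject H0; the data support H1.

t = -2.821; reject H0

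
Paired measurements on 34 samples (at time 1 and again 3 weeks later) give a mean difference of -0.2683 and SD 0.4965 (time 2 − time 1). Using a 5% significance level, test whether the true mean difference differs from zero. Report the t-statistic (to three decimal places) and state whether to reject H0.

H0: μ_d = 0; H1: μ_d ≠ 0 (paired t-test on the differences, two-sided).
t = d̄/(s_d/√n) = -0.2683/(0.4965/√34) = -3.151
df = n − 1 = 33
Two-sided p-value ≈ 0.003
Since p ≈ 0.003 < α = 0.05, reject H0; the data support H1.

t = -3.151; reject H0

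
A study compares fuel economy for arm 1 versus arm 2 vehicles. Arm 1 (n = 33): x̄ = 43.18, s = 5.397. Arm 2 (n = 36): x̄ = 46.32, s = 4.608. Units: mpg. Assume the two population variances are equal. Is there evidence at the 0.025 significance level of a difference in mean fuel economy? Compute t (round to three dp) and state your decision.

t = -2.606; reject H0

Let group 1 = arm 1, group 2 = arm 2. H0: μ_1 = μ_2; H1: μ_1 ≠ μ_2 (two-sample pooled-variance t-test, two-sided).
s_p² = [(33−1)·5.397² + (36−1)·4.608²]/(33+36−2) = 25.0039
t = (43.18 − 46.32)/√[25.0039·(1/33 + 1/36)] = -2.606
df = n₁ + n₂ − 2 = 67
Two-sided p-value ≈ 0.011
Since p ≈ 0.011 < α = 0.025, reject H0; the evidence is statistically significant.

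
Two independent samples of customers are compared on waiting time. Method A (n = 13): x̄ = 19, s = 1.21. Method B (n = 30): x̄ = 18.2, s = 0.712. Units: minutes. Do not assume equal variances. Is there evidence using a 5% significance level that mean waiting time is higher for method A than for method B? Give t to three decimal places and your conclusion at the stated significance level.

Let group 1 = method A, group 2 = method B. H0: μ_1 = μ_2; H1: μ_1 > μ_2 (Welch's two-sample t-test, right-tailed).
t = (x̄_1 − x̄_2)/√(s_1²/n_1 + s_2²/n_2) = (19 − 18.2)/√(1.21²/13 + 0.712²/30) = 2.223
Welch–Satterthwaite df ≈ 15.72
p-value = P(T ≥ 2.223) ≈ 0.021
Since p ≈ 0.021 < α = 0.05, reject H0; the data support H1.

t = 2.223; reject H0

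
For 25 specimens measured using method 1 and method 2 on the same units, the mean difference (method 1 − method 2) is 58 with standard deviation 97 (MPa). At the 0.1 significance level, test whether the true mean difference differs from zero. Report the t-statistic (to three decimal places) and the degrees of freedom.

H0: μ_d = 0; H1: μ_d ≠ 0 (paired t-test on the differences, two-sided).
t = d̄/(s_d/√n) = 58/(97/√25) = 2.990
df = n − 1 = 24
Two-sided p-value ≈ 0.006
Since p ≈ 0.006 < α = 0.1, reject H0; the data support H1.

t = 2.990, df = 24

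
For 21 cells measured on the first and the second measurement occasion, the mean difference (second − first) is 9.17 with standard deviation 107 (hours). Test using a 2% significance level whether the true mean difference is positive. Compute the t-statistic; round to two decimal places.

H0: μ_d = 0; H1: μ_d > 0 (paired t-test on the differences, right-tailed).
t = d̄/(s_d/√n) = 9.17/(107/√21) = 0.39
df = n − 1 = 20
p-value = P(T ≥ 0.39) ≈ 0.3493
Since p ≈ 0.3493 > α = 0.02, fail to reject H0; the evidence is not statistically significant.

0.39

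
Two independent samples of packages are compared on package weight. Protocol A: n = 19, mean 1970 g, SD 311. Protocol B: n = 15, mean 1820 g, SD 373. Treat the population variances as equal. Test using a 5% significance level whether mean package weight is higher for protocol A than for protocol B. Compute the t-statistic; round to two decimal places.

1.28

Let group 1 = protocol A, group 2 = protocol B. H0: μ_1 = μ_2; H1: μ_1 > μ_2 (two-sample pooled-variance t-test, right-tailed).
s_p² = [(19−1)·311² + (15−1)·373²]/(19+15−2) = 115274
t = (1970 − 1820)/√[115274·(1/19 + 1/15)] = 1.28
df = n₁ + n₂ − 2 = 32
p-value = P(T ≥ 1.28) ≈ 0.1050
Since p ≈ 0.1050 > α = 0.05, fail to reject H0; the data do not provide sufficient evidence against H0.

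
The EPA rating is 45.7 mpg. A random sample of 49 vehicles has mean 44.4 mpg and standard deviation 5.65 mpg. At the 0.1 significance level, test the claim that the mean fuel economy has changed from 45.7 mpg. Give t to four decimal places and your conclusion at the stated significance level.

H0: μ = 45.7; H1: μ ≠ 45.7 (one-sample t-test, two-sided).
t = (x̄ − μ₀)/(s/√n) = (44.4 − 45.7)/(5.65/√49) = -1.6106
df = n − 1 = 48
Two-sided p-value ≈ 0.1138
Since p ≈ 0.1138 > α = 0.1, fail to reject H0; the evidence is not statistically significant.

t = -1.6106; fail to reject H0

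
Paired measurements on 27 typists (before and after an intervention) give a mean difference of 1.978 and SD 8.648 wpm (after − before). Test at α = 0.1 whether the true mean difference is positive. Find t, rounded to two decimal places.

H0: μ_d = 0; H1: μ_d > 0 (paired t-test on the differences, right-tailed).
t = d̄/(s_d/√n) = 1.978/(8.648/√27) = 1.19
df = n − 1 = 26
p-value = P(T ≥ 1.19) ≈ 0.1227
Since p ≈ 0.1227 > α = 0.1, fail to reject H0; the evidence is not statistically significant.

1.19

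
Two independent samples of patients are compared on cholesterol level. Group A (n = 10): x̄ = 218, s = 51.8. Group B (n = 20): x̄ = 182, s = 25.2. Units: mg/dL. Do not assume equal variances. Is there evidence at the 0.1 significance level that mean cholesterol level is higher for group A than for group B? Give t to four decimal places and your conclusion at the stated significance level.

t = 2.0782; reject H0

Let group 1 = group A, group 2 = group B. H0: μ_1 = μ_2; H1: μ_1 > μ_2 (Welch's two-sample t-test, right-tailed).
t = (x̄_1 − x̄_2)/√(s_1²/n_1 + s_2²/n_2) = (218 − 182)/√(51.8²/10 + 25.2²/20) = 2.0782
Welch–Satterthwaite df ≈ 11.18
p-value = P(T ≥ 2.0782) ≈ 0.0307
Since p ≈ 0.0307 < α = 0.1, reject H0; the data support H1.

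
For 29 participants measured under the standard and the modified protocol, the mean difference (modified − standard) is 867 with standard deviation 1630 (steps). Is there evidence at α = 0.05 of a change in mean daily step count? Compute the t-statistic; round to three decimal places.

H0: μ_d = 0; H1: μ_d ≠ 0 (paired t-test on the differences, two-sided).
t = d̄/(s_d/√n) = 867/(1630/√29) = 2.864
df = n − 1 = 28
Two-sided p-value ≈ 0.0078
Since p ≈ 0.0078 < α = 0.05, reject H0; the data support H1.

2.864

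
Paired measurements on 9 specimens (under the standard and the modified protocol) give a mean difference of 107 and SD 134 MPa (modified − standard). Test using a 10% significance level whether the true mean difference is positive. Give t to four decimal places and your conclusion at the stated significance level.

H0: μ_d = 0; H1: μ_d > 0 (paired t-test on the differences, right-tailed).
t = d̄/(s_d/√n) = 107/(134/√9) = 2.3955
df = n − 1 = 8
p-value = P(T ≥ 2.3955) ≈ 0.022
Since p ≈ 0.022 < α = 0.1, reject H0; the data support H1.

t = 2.3955; reject H0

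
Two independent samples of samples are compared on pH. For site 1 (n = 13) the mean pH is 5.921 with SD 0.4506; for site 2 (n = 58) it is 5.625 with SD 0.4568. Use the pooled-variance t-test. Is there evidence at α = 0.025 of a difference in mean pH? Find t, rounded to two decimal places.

2.12

Let group 1 = site 1, group 2 = site 2. H0: μ_1 = μ_2; H1: μ_1 ≠ μ_2 (two-sample pooled-variance t-test, two-sided).
s_p² = [(13−1)·0.4506² + (58−1)·0.4568²]/(13+58−2) = 0.207688
t = (5.921 − 5.625)/√[0.207688·(1/13 + 1/58)] = 2.12
df = n₁ + n₂ − 2 = 69
Two-sided p-value ≈ 0.038
Since p ≈ 0.038 > α = 0.025, fail to reject H0; the data do not provide sufficient evidence against H0.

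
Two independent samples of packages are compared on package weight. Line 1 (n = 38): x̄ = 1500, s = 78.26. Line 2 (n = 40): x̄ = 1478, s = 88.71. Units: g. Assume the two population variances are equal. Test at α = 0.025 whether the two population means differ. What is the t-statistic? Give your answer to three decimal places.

Let group 1 = line 1, group 2 = line 2. H0: μ_1 = μ_2; H1: μ_1 ≠ μ_2 (two-sample pooled-variance t-test, two-sided).
s_p² = [(38−1)·78.26² + (40−1)·88.71²]/(38+40−2) = 7020
t = (1500 − 1478)/√[7020·(1/38 + 1/40)] = 1.159
df = n₁ + n₂ − 2 = 76
Two-sided p-value ≈ 0.250
Since p ≈ 0.250 > α = 0.025, fail to reject H0; the data do not provide sufficient evidence against H0.

1.159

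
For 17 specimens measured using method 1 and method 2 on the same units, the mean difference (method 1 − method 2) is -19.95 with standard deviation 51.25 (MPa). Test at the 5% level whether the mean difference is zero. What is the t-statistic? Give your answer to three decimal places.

-1.605

H0: μ_d = 0; H1: μ_d ≠ 0 (paired t-test on the differences, two-sided).
t = d̄/(s_d/√n) = -19.95/(51.25/√17) = -1.605
df = n − 1 = 16
Two-sided p-value ≈ 0.1280
Since p ≈ 0.1280 > α = 0.05, fail to reject H0; the evidence is not statistically significant.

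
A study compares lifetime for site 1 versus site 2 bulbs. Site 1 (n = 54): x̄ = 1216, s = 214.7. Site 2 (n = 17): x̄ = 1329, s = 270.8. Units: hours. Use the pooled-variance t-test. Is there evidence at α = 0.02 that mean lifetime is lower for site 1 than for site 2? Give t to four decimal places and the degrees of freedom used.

Let group 1 = site 1, group 2 = site 2. H0: μ_1 = μ_2; H1: μ_1 < μ_2 (two-sample pooled-variance t-test, left-tailed).
s_p² = [(54−1)·214.7² + (17−1)·270.8²]/(54+17−2) = 52411.8
t = (1216 − 1329)/√[52411.8·(1/54 + 1/17)] = -1.7748
df = n₁ + n₂ − 2 = 69
p-value = P(T ≤ -1.7748) ≈ 0.0402
Since p ≈ 0.0402 > α = 0.02, fail to reject H0; the data do not provide sufficient evidence against H0.

t = -1.7748, df = 69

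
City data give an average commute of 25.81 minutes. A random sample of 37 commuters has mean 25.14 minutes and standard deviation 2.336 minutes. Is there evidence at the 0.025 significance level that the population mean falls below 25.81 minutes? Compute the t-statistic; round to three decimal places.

H0: μ = 25.81; H1: μ < 25.81 (one-sample t-test, left-tailed).
t = (x̄ − μ₀)/(s/√n) = (25.14 − 25.81)/(2.336/√37) = -1.745
df = n − 1 = 36
p-value = P(T ≤ -1.745) ≈ 0.045
Since p ≈ 0.045 > α = 0.025, fail to reject H0; the data do not provide sufficient evidence against H0.

-1.745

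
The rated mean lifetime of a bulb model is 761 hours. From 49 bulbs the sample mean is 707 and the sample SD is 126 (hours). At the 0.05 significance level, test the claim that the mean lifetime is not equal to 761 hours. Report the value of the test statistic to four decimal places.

-3.0000

H0: μ = 761; H1: μ ≠ 761 (one-sample t-test, two-sided).
t = (x̄ − μ₀)/(s/√n) = (707 − 761)/(126/√49) = -3.0000
df = n − 1 = 48
Two-sided p-value ≈ 0.004
Since p ≈ 0.004 < α = 0.05, reject H0; the evidence is statistically significant.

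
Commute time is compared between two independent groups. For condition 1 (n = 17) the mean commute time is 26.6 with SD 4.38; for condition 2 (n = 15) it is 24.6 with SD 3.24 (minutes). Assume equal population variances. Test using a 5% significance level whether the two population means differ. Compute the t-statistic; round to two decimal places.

Let group 1 = condition 1, group 2 = condition 2. H0: μ_1 = μ_2; H1: μ_1 ≠ μ_2 (two-sample pooled-variance t-test, two-sided).
s_p² = [(17−1)·4.38² + (15−1)·3.24²]/(17+15−2) = 15.1306
t = (26.6 − 24.6)/√[15.1306·(1/17 + 1/15)] = 1.45
df = n₁ + n₂ − 2 = 30
Two-sided p-value ≈ 0.1570
Since p ≈ 0.1570 > α = 0.05, fail to reject H0; the evidence is not statistically significant.

1.45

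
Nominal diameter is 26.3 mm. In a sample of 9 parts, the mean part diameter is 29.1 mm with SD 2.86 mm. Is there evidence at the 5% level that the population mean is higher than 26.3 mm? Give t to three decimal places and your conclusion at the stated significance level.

H0: μ = 26.3; H1: μ > 26.3 (one-sample t-test, right-tailed).
t = (x̄ − μ₀)/(s/√n) = (29.1 − 26.3)/(2.86/√9) = 2.937
df = n − 1 = 8
p-value = P(T ≥ 2.937) ≈ 0.009
Since p ≈ 0.009 < α = 0.05, reject H0; the evidence is statistically significant.

t = 2.937; reject H0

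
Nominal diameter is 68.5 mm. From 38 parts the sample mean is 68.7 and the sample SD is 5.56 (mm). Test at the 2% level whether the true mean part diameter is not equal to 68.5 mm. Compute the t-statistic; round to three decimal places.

H0: μ = 68.5; H1: μ ≠ 68.5 (one-sample t-test, two-sided).
t = (x̄ − μ₀)/(s/√n) = (68.7 − 68.5)/(5.56/√38) = 0.222
df = n − 1 = 37
Two-sided p-value ≈ 0.8257
Since p ≈ 0.8257 > α = 0.02, fail to reject H0; the evidence is not statistically significant.

0.222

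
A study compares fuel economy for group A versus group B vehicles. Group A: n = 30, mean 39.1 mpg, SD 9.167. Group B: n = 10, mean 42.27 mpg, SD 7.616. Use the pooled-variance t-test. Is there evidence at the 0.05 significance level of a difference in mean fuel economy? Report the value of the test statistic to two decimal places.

-0.98

Let group 1 = group A, group 2 = group B. H0: μ_1 = μ_2; H1: μ_1 ≠ μ_2 (two-sample pooled-variance t-test, two-sided).
s_p² = [(30−1)·9.167² + (10−1)·7.616²]/(30+10−2) = 77.8688
t = (39.1 − 42.27)/√[77.8688·(1/30 + 1/10)] = -0.98
df = n₁ + n₂ − 2 = 38
Two-sided p-value ≈ 0.331
Since p ≈ 0.331 > α = 0.05, fail to reject H0; the evidence is not statistically significant.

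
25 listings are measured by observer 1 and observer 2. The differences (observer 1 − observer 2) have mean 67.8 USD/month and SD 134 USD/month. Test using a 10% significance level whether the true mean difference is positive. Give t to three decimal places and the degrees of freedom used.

H0: μ_d = 0; H1: μ_d > 0 (paired t-test on the differences, right-tailed).
t = d̄/(s_d/√n) = 67.8/(134/√25) = 2.530
df = n − 1 = 24
p-value = P(T ≥ 2.530) ≈ 0.009
Since p ≈ 0.009 < α = 0.1, reject H0; the data support H1.

t = 2.530, df = 24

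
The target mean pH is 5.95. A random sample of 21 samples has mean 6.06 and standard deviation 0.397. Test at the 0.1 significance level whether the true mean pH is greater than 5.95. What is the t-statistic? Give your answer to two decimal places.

H0: μ = 5.95; H1: μ > 5.95 (one-sample t-test, right-tailed).
t = (x̄ − μ₀)/(s/√n) = (6.06 − 5.95)/(0.397/√21) = 1.27
df = n − 1 = 20
p-value = P(T ≥ 1.27) ≈ 0.109
Since p ≈ 0.109 > α = 0.1, fail to reject H0; the data do not provide sufficient evidence against H0.

1.27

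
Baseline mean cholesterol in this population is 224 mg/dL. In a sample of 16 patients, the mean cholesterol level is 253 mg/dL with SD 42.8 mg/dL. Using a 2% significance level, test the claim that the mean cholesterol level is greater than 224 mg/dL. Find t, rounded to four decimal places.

2.7103

H0: μ = 224; H1: μ > 224 (one-sample t-test, right-tailed).
t = (x̄ − μ₀)/(s/√n) = (253 − 224)/(42.8/√16) = 2.7103
df = n − 1 = 15
p-value = P(T ≥ 2.7103) ≈ 0.0081
Since p ≈ 0.0081 < α = 0.02, reject H0; the data support H1.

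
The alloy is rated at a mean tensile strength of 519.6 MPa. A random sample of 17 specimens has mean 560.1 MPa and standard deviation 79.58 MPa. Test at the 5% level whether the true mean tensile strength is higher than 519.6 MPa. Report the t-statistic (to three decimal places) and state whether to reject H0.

t = 2.098; reject H0

H0: μ = 519.6; H1: μ > 519.6 (one-sample t-test, right-tailed).
t = (x̄ − μ₀)/(s/√n) = (560.1 − 519.6)/(79.58/√17) = 2.098
df = n − 1 = 16
p-value = P(T ≥ 2.098) ≈ 0.0261
Since p ≈ 0.0261 < α = 0.05, reject H0; the data support H1.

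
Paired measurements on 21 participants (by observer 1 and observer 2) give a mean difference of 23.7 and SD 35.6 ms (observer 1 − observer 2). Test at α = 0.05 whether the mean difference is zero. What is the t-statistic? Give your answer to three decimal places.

3.051

H0: μ_d = 0; H1: μ_d ≠ 0 (paired t-test on the differences, two-sided).
t = d̄/(s_d/√n) = 23.7/(35.6/√21) = 3.051
df = n − 1 = 20
Two-sided p-value ≈ 0.0063
Since p ≈ 0.0063 < α = 0.05, reject H0; the evidence is statistically significant.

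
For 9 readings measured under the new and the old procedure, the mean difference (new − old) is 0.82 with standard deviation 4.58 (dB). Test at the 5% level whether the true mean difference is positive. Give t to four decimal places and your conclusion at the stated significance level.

t = 0.5371; fail to reject H0

H0: μ_d = 0; H1: μ_d > 0 (paired t-test on the differences, right-tailed).
t = d̄/(s_d/√n) = 0.82/(4.58/√9) = 0.5371
df = n − 1 = 8
p-value = P(T ≥ 0.5371) ≈ 0.303
Since p ≈ 0.303 > α = 0.05, fail to reject H0; the evidence is not statistically significant.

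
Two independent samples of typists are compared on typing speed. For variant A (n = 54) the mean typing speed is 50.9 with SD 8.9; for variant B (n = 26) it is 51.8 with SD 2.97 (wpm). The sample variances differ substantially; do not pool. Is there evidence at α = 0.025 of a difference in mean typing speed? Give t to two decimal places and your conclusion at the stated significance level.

Let group 1 = variant A, group 2 = variant B. H0: μ_1 = μ_2; H1: μ_1 ≠ μ_2 (Welch's two-sample t-test, two-sided).
t = (x̄_1 − x̄_2)/√(s_1²/n_1 + s_2²/n_2) = (50.9 − 51.8)/√(8.9²/54 + 2.97²/26) = -0.67
Welch–Satterthwaite df ≈ 72.17
Two-sided p-value ≈ 0.5052
Since p ≈ 0.5052 > α = 0.025, fail to reject H0; the evidence is not statistically significant.

t = -0.67; fail to reject H0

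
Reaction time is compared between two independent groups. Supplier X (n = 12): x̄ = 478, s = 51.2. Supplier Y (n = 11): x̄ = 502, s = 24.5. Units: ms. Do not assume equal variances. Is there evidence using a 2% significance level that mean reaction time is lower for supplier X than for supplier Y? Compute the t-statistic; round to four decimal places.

Let group 1 = supplier X, group 2 = supplier Y. H0: μ_1 = μ_2; H1: μ_1 < μ_2 (Welch's two-sample t-test, left-tailed).
t = (x̄_1 − x̄_2)/√(s_1²/n_1 + s_2²/n_2) = (478 − 502)/√(51.2²/12 + 24.5²/11) = -1.4525
Welch–Satterthwaite df ≈ 16.08
p-value = P(T ≤ -1.4525) ≈ 0.083
Since p ≈ 0.083 > α = 0.02, fail to reject H0; the data do not provide sufficient evidence against H0.

-1.4525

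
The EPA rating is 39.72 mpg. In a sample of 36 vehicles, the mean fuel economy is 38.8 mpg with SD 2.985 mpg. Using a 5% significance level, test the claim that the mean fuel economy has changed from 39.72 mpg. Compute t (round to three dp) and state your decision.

H0: μ = 39.72; H1: μ ≠ 39.72 (one-sample t-test, two-sided).
t = (x̄ − μ₀)/(s/√n) = (38.8 − 39.72)/(2.985/√36) = -1.849
df = n − 1 = 35
Two-sided p-value ≈ 0.073
Since p ≈ 0.073 > α = 0.05, fail to reject H0; the evidence is not statistically significant.

t = -1.849; fail to reject H0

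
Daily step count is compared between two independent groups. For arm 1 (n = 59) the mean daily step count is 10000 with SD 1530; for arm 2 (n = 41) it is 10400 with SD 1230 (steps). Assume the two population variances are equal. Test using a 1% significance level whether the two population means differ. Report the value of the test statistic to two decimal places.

Let group 1 = arm 1, group 2 = arm 2. H0: μ_1 = μ_2; H1: μ_1 ≠ μ_2 (two-sample pooled-variance t-test, two-sided).
s_p² = [(59−1)·1530² + (41−1)·1230²]/(59+41−2) = 2002940
t = (10000 − 10400)/√[2002940·(1/59 + 1/41)] = -1.39
df = n₁ + n₂ − 2 = 98
Two-sided p-value ≈ 0.168
Since p ≈ 0.168 > α = 0.01, fail to reject H0; the data do not provide sufficient evidence against H0.

-1.39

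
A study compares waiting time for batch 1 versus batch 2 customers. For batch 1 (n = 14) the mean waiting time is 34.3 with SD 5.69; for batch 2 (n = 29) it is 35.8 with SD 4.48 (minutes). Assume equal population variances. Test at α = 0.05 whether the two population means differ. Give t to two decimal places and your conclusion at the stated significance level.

t = -0.94; fail to reject H0

Let group 1 = batch 1, group 2 = batch 2. H0: μ_1 = μ_2; H1: μ_1 ≠ μ_2 (two-sample pooled-variance t-test, two-sided).
s_p² = [(14−1)·5.69² + (29−1)·4.48²]/(14+29−2) = 23.9722
t = (34.3 − 35.8)/√[23.9722·(1/14 + 1/29)] = -0.94
df = n₁ + n₂ − 2 = 41
Two-sided p-value ≈ 0.3520
Since p ≈ 0.3520 > α = 0.05, fail to reject H0; the data do not provide sufficient evidence against H0.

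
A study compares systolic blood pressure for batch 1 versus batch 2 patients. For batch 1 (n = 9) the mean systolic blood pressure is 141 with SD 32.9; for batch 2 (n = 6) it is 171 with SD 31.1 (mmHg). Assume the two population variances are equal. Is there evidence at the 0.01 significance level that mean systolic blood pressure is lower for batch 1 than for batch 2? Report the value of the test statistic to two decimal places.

Let group 1 = batch 1, group 2 = batch 2. H0: μ_1 = μ_2; H1: μ_1 < μ_2 (two-sample pooled-variance t-test, left-tailed).
s_p² = [(9−1)·32.9² + (6−1)·31.1²]/(9+6−2) = 1038.1
t = (141 − 171)/√[1038.1·(1/9 + 1/6)] = -1.77
df = n₁ + n₂ − 2 = 13
p-value = P(T ≤ -1.77) ≈ 0.0504
Since p ≈ 0.0504 > α = 0.01, fail to reject H0; the evidence is not statistically significant.

-1.77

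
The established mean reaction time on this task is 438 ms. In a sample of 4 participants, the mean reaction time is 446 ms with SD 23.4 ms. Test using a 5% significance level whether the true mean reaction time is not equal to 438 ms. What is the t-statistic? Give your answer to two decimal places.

H0: μ = 438; H1: μ ≠ 438 (one-sample t-test, two-sided).
t = (x̄ − μ₀)/(s/√n) = (446 − 438)/(23.4/√4) = 0.68
df = n − 1 = 3
Two-sided p-value ≈ 0.5432
Since p ≈ 0.5432 > α = 0.05, fail to reject H0; the evidence is not statistically significant.

0.68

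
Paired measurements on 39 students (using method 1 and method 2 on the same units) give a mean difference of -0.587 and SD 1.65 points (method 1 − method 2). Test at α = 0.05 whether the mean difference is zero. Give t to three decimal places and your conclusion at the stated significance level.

H0: μ_d = 0; H1: μ_d ≠ 0 (paired t-test on the differences, two-sided).
t = d̄/(s_d/√n) = -0.587/(1.65/√39) = -2.222
df = n − 1 = 38
Two-sided p-value ≈ 0.0323
Since p ≈ 0.0323 < α = 0.05, reject H0; the data support H1.

t = -2.222; reject H0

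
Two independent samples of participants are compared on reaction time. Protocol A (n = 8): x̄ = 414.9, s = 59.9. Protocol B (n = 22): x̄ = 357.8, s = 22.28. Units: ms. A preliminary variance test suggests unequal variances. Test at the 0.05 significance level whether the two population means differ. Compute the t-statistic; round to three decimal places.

2.631

Let group 1 = protocol A, group 2 = protocol B. H0: μ_1 = μ_2; H1: μ_1 ≠ μ_2 (Welch's two-sample t-test, two-sided).
t = (x̄_1 − x̄_2)/√(s_1²/n_1 + s_2²/n_2) = (414.9 − 357.8)/√(59.9²/8 + 22.28²/22) = 2.631
Welch–Satterthwaite df ≈ 7.72
Two-sided p-value ≈ 0.0311
Since p ≈ 0.0311 < α = 0.05, reject H0; the evidence is statistically significant.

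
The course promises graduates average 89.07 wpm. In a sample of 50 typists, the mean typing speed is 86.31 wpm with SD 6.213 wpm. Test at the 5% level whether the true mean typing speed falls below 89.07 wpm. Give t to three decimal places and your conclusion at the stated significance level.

H0: μ = 89.07; H1: μ < 89.07 (one-sample t-test, left-tailed).
t = (x̄ − μ₀)/(s/√n) = (86.31 − 89.07)/(6.213/√50) = -3.141
df = n − 1 = 49
p-value = P(T ≤ -3.141) ≈ 0.001
Since p ≈ 0.001 < α = 0.05, reject H0; the evidence is statistically significant.

t = -3.141; reject H0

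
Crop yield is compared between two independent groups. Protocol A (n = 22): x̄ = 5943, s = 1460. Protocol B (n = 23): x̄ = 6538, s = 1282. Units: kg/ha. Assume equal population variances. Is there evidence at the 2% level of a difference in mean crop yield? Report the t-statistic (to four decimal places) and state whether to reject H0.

Let group 1 = protocol A, group 2 = protocol B. H0: μ_1 = μ_2; H1: μ_1 ≠ μ_2 (two-sample pooled-variance t-test, two-sided).
s_p² = [(22−1)·1460² + (23−1)·1282²]/(22+23−2) = 1881890
t = (5943 − 6538)/√[1881890·(1/22 + 1/23)] = -1.4544
df = n₁ + n₂ − 2 = 43
Two-sided p-value ≈ 0.153
Since p ≈ 0.153 > α = 0.02, fail to reject H0; the evidence is not statistically significant.

t = -1.4544; fail to reject H0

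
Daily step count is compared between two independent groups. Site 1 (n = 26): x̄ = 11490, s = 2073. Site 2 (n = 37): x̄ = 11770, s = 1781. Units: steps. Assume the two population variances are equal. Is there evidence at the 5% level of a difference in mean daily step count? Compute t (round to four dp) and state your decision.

Let group 1 = site 1, group 2 = site 2. H0: μ_1 = μ_2; H1: μ_1 ≠ μ_2 (two-sample pooled-variance t-test, two-sided).
s_p² = [(26−1)·2073² + (37−1)·1781²]/(26+37−2) = 3633180
t = (11490 − 11770)/√[3633180·(1/26 + 1/37)] = -0.5740
df = n₁ + n₂ − 2 = 61
Two-sided p-value ≈ 0.5681
Since p ≈ 0.5681 > α = 0.05, fail to reject H0; the evidence is not statistically significant.

t = -0.5740; fail to reject H0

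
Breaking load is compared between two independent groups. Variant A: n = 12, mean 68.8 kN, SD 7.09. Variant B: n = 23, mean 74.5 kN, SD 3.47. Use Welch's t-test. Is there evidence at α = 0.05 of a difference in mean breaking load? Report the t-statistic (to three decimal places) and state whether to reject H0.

Let group 1 = variant A, group 2 = variant B. H0: μ_1 = μ_2; H1: μ_1 ≠ μ_2 (Welch's two-sample t-test, two-sided).
t = (x̄_1 − x̄_2)/√(s_1²/n_1 + s_2²/n_2) = (68.8 − 74.5)/√(7.09²/12 + 3.47²/23) = -2.626
Welch–Satterthwaite df ≈ 13.81
Two-sided p-value ≈ 0.020
Since p ≈ 0.020 < α = 0.05, reject H0; the evidence is statistically significant.

t = -2.626; reject H0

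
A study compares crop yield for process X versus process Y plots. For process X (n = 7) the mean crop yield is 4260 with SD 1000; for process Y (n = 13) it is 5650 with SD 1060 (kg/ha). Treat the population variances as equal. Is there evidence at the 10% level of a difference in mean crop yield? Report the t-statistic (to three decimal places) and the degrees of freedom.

Let group 1 = process X, group 2 = process Y. H0: μ_1 = μ_2; H1: μ_1 ≠ μ_2 (two-sample pooled-variance t-test, two-sided).
s_p² = [(7−1)·1000² + (13−1)·1060²]/(7+13−2) = 1082400
t = (4260 − 5650)/√[1082400·(1/7 + 1/13)] = -2.850
df = n₁ + n₂ − 2 = 18
Two-sided p-value ≈ 0.011
Since p ≈ 0.011 < α = 0.1, reject H0; the evidence is statistically significant.

t = -2.850, df = 18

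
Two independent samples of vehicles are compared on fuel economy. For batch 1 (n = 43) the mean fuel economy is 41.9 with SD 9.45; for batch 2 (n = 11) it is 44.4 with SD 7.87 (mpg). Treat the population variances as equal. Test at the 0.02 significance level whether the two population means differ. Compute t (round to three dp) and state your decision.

t = -0.807; fail to reject H0

Let group 1 = batch 1, group 2 = batch 2. H0: μ_1 = μ_2; H1: μ_1 ≠ μ_2 (two-sample pooled-variance t-test, two-sided).
s_p² = [(43−1)·9.45² + (11−1)·7.87²]/(43+11−2) = 84.0399
t = (41.9 − 44.4)/√[84.0399·(1/43 + 1/11)] = -0.807
df = n₁ + n₂ − 2 = 52
Two-sided p-value ≈ 0.4233
Since p ≈ 0.4233 > α = 0.02, fail to reject H0; the evidence is not statistically significant.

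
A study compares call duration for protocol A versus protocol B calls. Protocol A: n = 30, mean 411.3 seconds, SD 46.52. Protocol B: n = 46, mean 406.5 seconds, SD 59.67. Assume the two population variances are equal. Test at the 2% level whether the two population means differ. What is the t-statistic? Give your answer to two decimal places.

Let group 1 = protocol A, group 2 = protocol B. H0: μ_1 = μ_2; H1: μ_1 ≠ μ_2 (two-sample pooled-variance t-test, two-sided).
s_p² = [(30−1)·46.52² + (46−1)·59.67²]/(30+46−2) = 3013.27
t = (411.3 − 406.5)/√[3013.27·(1/30 + 1/46)] = 0.37
df = n₁ + n₂ − 2 = 74
Two-sided p-value ≈ 0.7105
Since p ≈ 0.7105 > α = 0.02, fail to reject H0; the evidence is not statistically significant.

0.37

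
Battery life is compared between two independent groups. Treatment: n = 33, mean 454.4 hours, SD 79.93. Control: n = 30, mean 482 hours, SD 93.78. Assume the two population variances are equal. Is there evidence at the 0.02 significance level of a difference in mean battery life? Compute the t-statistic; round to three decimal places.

Let group 1 = treatment, group 2 = control. H0: μ_1 = μ_2; H1: μ_1 ≠ μ_2 (two-sample pooled-variance t-test, two-sided).
s_p² = [(33−1)·79.93² + (30−1)·93.78²]/(33+30−2) = 7532.59
t = (454.4 − 482)/√[7532.59·(1/33 + 1/30)] = -1.261
df = n₁ + n₂ − 2 = 61
Two-sided p-value ≈ 0.212
Since p ≈ 0.212 > α = 0.02, fail to reject H0; the evidence is not statistically significant.

-1.261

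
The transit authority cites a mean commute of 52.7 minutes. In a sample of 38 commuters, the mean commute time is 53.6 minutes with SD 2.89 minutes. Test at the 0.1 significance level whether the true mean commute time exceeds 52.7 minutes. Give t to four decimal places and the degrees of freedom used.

t = 1.9197, df = 37

H0: μ = 52.7; H1: μ > 52.7 (one-sample t-test, right-tailed).
t = (x̄ − μ₀)/(s/√n) = (53.6 − 52.7)/(2.89/√38) = 1.9197
df = n − 1 = 37
p-value = P(T ≥ 1.9197) ≈ 0.031
Since p ≈ 0.031 < α = 0.1, reject H0; the data support H1.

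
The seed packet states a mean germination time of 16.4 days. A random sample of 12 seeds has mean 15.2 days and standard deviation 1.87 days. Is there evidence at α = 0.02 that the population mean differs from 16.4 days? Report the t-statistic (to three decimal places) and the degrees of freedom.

H0: μ = 16.4; H1: μ ≠ 16.4 (one-sample t-test, two-sided).
t = (x̄ − μ₀)/(s/√n) = (15.2 − 16.4)/(1.87/√12) = -2.223
df = n − 1 = 11
Two-sided p-value ≈ 0.048
Since p ≈ 0.048 > α = 0.02, fail to reject H0; the data do not provide sufficient evidence against H0.

t = -2.223, df = 11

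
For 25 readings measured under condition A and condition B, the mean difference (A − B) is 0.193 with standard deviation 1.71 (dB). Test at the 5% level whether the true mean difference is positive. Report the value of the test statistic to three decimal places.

H0: μ_d = 0; H1: μ_d > 0 (paired t-test on the differences, right-tailed).
t = d̄/(s_d/√n) = 0.193/(1.71/√25) = 0.564
df = n − 1 = 24
p-value = P(T ≥ 0.564) ≈ 0.289
Since p ≈ 0.289 > α = 0.05, fail to reject H0; the data do not provide sufficient evidence against H0.

0.564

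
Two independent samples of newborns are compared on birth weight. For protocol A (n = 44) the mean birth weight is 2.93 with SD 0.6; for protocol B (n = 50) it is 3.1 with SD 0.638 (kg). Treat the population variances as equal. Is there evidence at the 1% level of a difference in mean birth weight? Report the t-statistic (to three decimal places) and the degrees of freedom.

t = -1.325, df = 92

Let group 1 = protocol A, group 2 = protocol B. H0: μ_1 = μ_2; H1: μ_1 ≠ μ_2 (two-sample pooled-variance t-test, two-sided).
s_p² = [(44−1)·0.6² + (50−1)·0.638²]/(44+50−2) = 0.385056
t = (2.93 − 3.1)/√[0.385056·(1/44 + 1/50)] = -1.325
df = n₁ + n₂ − 2 = 92
Two-sided p-value ≈ 0.1883
Since p ≈ 0.1883 > α = 0.01, fail to reject H0; the data do not provide sufficient evidence against H0.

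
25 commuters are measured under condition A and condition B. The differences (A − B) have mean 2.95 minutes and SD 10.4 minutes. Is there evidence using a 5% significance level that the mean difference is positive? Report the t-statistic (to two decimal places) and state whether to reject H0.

t = 1.42; fail to reject H0

H0: μ_d = 0; H1: μ_d > 0 (paired t-test on the differences, right-tailed).
t = d̄/(s_d/√n) = 2.95/(10.4/√25) = 1.42
df = n − 1 = 24
p-value = P(T ≥ 1.42) ≈ 0.084
Since p ≈ 0.084 > α = 0.05, fail to reject H0; the data do not provide sufficient evidence against H0.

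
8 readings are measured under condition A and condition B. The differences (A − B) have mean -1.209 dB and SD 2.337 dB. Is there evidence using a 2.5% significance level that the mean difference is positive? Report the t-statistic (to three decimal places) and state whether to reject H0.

H0: μ_d = 0; H1: μ_d > 0 (paired t-test on the differences, right-tailed).
t = d̄/(s_d/√n) = -1.209/(2.337/√8) = -1.463
df = n − 1 = 7
p-value = P(T ≥ -1.463) ≈ 0.9066
Since p ≈ 0.9066 > α = 0.025, fail to reject H0; the evidence is not statistically significant.

t = -1.463; fail to reject H0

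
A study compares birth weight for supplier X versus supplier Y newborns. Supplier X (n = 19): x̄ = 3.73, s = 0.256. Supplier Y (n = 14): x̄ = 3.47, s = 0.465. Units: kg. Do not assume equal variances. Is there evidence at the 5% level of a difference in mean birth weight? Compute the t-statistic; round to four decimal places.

1.8915

Let group 1 = supplier X, group 2 = supplier Y. H0: μ_1 = μ_2; H1: μ_1 ≠ μ_2 (Welch's two-sample t-test, two-sided).
t = (x̄_1 − x̄_2)/√(s_1²/n_1 + s_2²/n_2) = (3.73 − 3.47)/√(0.256²/19 + 0.465²/14) = 1.8915
Welch–Satterthwaite df ≈ 18.78
Two-sided p-value ≈ 0.074
Since p ≈ 0.074 > α = 0.05, fail to reject H0; the data do not provide sufficient evidence against H0.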